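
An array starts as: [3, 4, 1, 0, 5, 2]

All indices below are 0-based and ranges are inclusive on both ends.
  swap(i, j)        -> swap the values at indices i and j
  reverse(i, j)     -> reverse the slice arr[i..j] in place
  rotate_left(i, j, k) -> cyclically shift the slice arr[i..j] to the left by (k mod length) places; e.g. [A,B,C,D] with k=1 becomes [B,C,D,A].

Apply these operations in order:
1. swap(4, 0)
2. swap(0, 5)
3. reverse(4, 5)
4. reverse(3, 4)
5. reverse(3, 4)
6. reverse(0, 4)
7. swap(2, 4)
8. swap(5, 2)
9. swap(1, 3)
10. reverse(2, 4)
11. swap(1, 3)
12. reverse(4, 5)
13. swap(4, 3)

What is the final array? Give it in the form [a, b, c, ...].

Answer: [5, 0, 1, 2, 4, 3]

Derivation:
After 1 (swap(4, 0)): [5, 4, 1, 0, 3, 2]
After 2 (swap(0, 5)): [2, 4, 1, 0, 3, 5]
After 3 (reverse(4, 5)): [2, 4, 1, 0, 5, 3]
After 4 (reverse(3, 4)): [2, 4, 1, 5, 0, 3]
After 5 (reverse(3, 4)): [2, 4, 1, 0, 5, 3]
After 6 (reverse(0, 4)): [5, 0, 1, 4, 2, 3]
After 7 (swap(2, 4)): [5, 0, 2, 4, 1, 3]
After 8 (swap(5, 2)): [5, 0, 3, 4, 1, 2]
After 9 (swap(1, 3)): [5, 4, 3, 0, 1, 2]
After 10 (reverse(2, 4)): [5, 4, 1, 0, 3, 2]
After 11 (swap(1, 3)): [5, 0, 1, 4, 3, 2]
After 12 (reverse(4, 5)): [5, 0, 1, 4, 2, 3]
After 13 (swap(4, 3)): [5, 0, 1, 2, 4, 3]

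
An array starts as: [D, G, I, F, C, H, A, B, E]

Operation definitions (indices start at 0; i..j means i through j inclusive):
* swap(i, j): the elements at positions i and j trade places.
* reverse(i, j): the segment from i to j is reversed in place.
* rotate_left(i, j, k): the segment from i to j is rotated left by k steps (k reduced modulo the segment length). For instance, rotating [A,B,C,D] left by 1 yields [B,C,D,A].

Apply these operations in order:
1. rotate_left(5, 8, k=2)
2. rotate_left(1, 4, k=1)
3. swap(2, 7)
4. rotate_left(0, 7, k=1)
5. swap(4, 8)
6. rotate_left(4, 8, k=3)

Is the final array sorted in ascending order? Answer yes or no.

Answer: no

Derivation:
After 1 (rotate_left(5, 8, k=2)): [D, G, I, F, C, B, E, H, A]
After 2 (rotate_left(1, 4, k=1)): [D, I, F, C, G, B, E, H, A]
After 3 (swap(2, 7)): [D, I, H, C, G, B, E, F, A]
After 4 (rotate_left(0, 7, k=1)): [I, H, C, G, B, E, F, D, A]
After 5 (swap(4, 8)): [I, H, C, G, A, E, F, D, B]
After 6 (rotate_left(4, 8, k=3)): [I, H, C, G, D, B, A, E, F]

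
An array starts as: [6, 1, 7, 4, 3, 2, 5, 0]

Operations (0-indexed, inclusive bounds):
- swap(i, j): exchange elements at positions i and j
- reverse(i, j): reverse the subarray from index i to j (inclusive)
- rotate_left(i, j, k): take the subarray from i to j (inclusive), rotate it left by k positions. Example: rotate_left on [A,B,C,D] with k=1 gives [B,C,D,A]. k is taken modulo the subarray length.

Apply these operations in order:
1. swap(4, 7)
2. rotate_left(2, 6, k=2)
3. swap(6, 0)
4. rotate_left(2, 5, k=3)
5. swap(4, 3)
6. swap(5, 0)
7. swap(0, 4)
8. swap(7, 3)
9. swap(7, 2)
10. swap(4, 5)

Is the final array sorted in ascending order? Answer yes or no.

Answer: yes

Derivation:
After 1 (swap(4, 7)): [6, 1, 7, 4, 0, 2, 5, 3]
After 2 (rotate_left(2, 6, k=2)): [6, 1, 0, 2, 5, 7, 4, 3]
After 3 (swap(6, 0)): [4, 1, 0, 2, 5, 7, 6, 3]
After 4 (rotate_left(2, 5, k=3)): [4, 1, 7, 0, 2, 5, 6, 3]
After 5 (swap(4, 3)): [4, 1, 7, 2, 0, 5, 6, 3]
After 6 (swap(5, 0)): [5, 1, 7, 2, 0, 4, 6, 3]
After 7 (swap(0, 4)): [0, 1, 7, 2, 5, 4, 6, 3]
After 8 (swap(7, 3)): [0, 1, 7, 3, 5, 4, 6, 2]
After 9 (swap(7, 2)): [0, 1, 2, 3, 5, 4, 6, 7]
After 10 (swap(4, 5)): [0, 1, 2, 3, 4, 5, 6, 7]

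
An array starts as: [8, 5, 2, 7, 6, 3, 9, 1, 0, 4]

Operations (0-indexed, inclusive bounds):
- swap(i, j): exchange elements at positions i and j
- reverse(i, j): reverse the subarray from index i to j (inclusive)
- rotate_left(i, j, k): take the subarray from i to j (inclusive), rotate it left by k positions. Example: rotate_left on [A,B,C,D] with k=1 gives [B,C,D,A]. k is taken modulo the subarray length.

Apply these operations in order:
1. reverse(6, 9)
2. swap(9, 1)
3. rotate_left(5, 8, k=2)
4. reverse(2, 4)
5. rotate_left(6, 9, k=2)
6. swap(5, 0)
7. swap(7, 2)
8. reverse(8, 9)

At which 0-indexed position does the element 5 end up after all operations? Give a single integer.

After 1 (reverse(6, 9)): [8, 5, 2, 7, 6, 3, 4, 0, 1, 9]
After 2 (swap(9, 1)): [8, 9, 2, 7, 6, 3, 4, 0, 1, 5]
After 3 (rotate_left(5, 8, k=2)): [8, 9, 2, 7, 6, 0, 1, 3, 4, 5]
After 4 (reverse(2, 4)): [8, 9, 6, 7, 2, 0, 1, 3, 4, 5]
After 5 (rotate_left(6, 9, k=2)): [8, 9, 6, 7, 2, 0, 4, 5, 1, 3]
After 6 (swap(5, 0)): [0, 9, 6, 7, 2, 8, 4, 5, 1, 3]
After 7 (swap(7, 2)): [0, 9, 5, 7, 2, 8, 4, 6, 1, 3]
After 8 (reverse(8, 9)): [0, 9, 5, 7, 2, 8, 4, 6, 3, 1]

Answer: 2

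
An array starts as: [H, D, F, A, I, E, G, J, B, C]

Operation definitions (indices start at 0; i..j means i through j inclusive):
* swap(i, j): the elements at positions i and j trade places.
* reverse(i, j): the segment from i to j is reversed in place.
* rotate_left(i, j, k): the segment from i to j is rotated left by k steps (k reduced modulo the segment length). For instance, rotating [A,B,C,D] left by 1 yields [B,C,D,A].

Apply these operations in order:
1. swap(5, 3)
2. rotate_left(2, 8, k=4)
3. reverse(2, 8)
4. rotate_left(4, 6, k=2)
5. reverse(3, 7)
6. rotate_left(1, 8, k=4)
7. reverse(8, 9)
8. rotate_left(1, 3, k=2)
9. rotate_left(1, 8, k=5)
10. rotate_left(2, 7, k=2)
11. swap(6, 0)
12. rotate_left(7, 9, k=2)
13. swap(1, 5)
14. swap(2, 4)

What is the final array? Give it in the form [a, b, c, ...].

After 1 (swap(5, 3)): [H, D, F, E, I, A, G, J, B, C]
After 2 (rotate_left(2, 8, k=4)): [H, D, G, J, B, F, E, I, A, C]
After 3 (reverse(2, 8)): [H, D, A, I, E, F, B, J, G, C]
After 4 (rotate_left(4, 6, k=2)): [H, D, A, I, B, E, F, J, G, C]
After 5 (reverse(3, 7)): [H, D, A, J, F, E, B, I, G, C]
After 6 (rotate_left(1, 8, k=4)): [H, E, B, I, G, D, A, J, F, C]
After 7 (reverse(8, 9)): [H, E, B, I, G, D, A, J, C, F]
After 8 (rotate_left(1, 3, k=2)): [H, I, E, B, G, D, A, J, C, F]
After 9 (rotate_left(1, 8, k=5)): [H, A, J, C, I, E, B, G, D, F]
After 10 (rotate_left(2, 7, k=2)): [H, A, I, E, B, G, J, C, D, F]
After 11 (swap(6, 0)): [J, A, I, E, B, G, H, C, D, F]
After 12 (rotate_left(7, 9, k=2)): [J, A, I, E, B, G, H, F, C, D]
After 13 (swap(1, 5)): [J, G, I, E, B, A, H, F, C, D]
After 14 (swap(2, 4)): [J, G, B, E, I, A, H, F, C, D]

Answer: [J, G, B, E, I, A, H, F, C, D]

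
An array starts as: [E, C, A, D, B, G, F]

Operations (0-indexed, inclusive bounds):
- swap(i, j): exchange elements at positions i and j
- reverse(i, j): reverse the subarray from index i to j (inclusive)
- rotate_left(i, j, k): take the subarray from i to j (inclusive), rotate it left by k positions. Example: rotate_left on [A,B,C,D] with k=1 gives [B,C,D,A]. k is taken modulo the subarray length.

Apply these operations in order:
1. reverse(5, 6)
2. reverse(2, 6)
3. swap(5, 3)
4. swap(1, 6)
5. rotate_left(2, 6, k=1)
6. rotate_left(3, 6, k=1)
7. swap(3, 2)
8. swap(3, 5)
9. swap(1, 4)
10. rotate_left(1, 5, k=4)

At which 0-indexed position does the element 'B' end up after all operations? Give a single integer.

After 1 (reverse(5, 6)): [E, C, A, D, B, F, G]
After 2 (reverse(2, 6)): [E, C, G, F, B, D, A]
After 3 (swap(5, 3)): [E, C, G, D, B, F, A]
After 4 (swap(1, 6)): [E, A, G, D, B, F, C]
After 5 (rotate_left(2, 6, k=1)): [E, A, D, B, F, C, G]
After 6 (rotate_left(3, 6, k=1)): [E, A, D, F, C, G, B]
After 7 (swap(3, 2)): [E, A, F, D, C, G, B]
After 8 (swap(3, 5)): [E, A, F, G, C, D, B]
After 9 (swap(1, 4)): [E, C, F, G, A, D, B]
After 10 (rotate_left(1, 5, k=4)): [E, D, C, F, G, A, B]

Answer: 6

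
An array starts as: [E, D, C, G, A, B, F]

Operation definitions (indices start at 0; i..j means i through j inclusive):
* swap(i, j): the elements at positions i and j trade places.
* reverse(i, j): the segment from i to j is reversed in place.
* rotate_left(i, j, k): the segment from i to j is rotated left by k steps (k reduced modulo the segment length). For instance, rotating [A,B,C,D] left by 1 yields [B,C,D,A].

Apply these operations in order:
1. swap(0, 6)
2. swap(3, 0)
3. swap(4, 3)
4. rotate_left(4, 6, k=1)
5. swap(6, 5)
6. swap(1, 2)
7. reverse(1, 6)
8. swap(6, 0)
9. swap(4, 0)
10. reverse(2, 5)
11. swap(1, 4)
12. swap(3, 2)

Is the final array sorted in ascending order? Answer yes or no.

After 1 (swap(0, 6)): [F, D, C, G, A, B, E]
After 2 (swap(3, 0)): [G, D, C, F, A, B, E]
After 3 (swap(4, 3)): [G, D, C, A, F, B, E]
After 4 (rotate_left(4, 6, k=1)): [G, D, C, A, B, E, F]
After 5 (swap(6, 5)): [G, D, C, A, B, F, E]
After 6 (swap(1, 2)): [G, C, D, A, B, F, E]
After 7 (reverse(1, 6)): [G, E, F, B, A, D, C]
After 8 (swap(6, 0)): [C, E, F, B, A, D, G]
After 9 (swap(4, 0)): [A, E, F, B, C, D, G]
After 10 (reverse(2, 5)): [A, E, D, C, B, F, G]
After 11 (swap(1, 4)): [A, B, D, C, E, F, G]
After 12 (swap(3, 2)): [A, B, C, D, E, F, G]

Answer: yes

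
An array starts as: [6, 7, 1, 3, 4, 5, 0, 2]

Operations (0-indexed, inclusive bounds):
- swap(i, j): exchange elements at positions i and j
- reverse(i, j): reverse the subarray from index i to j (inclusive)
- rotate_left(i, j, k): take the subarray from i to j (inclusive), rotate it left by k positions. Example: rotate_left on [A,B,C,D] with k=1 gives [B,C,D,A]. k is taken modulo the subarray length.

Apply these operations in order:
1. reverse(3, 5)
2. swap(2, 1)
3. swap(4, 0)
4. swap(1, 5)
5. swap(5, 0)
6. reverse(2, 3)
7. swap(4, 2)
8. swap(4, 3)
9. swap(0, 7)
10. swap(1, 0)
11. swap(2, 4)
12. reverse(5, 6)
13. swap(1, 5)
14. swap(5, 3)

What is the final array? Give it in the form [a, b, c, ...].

After 1 (reverse(3, 5)): [6, 7, 1, 5, 4, 3, 0, 2]
After 2 (swap(2, 1)): [6, 1, 7, 5, 4, 3, 0, 2]
After 3 (swap(4, 0)): [4, 1, 7, 5, 6, 3, 0, 2]
After 4 (swap(1, 5)): [4, 3, 7, 5, 6, 1, 0, 2]
After 5 (swap(5, 0)): [1, 3, 7, 5, 6, 4, 0, 2]
After 6 (reverse(2, 3)): [1, 3, 5, 7, 6, 4, 0, 2]
After 7 (swap(4, 2)): [1, 3, 6, 7, 5, 4, 0, 2]
After 8 (swap(4, 3)): [1, 3, 6, 5, 7, 4, 0, 2]
After 9 (swap(0, 7)): [2, 3, 6, 5, 7, 4, 0, 1]
After 10 (swap(1, 0)): [3, 2, 6, 5, 7, 4, 0, 1]
After 11 (swap(2, 4)): [3, 2, 7, 5, 6, 4, 0, 1]
After 12 (reverse(5, 6)): [3, 2, 7, 5, 6, 0, 4, 1]
After 13 (swap(1, 5)): [3, 0, 7, 5, 6, 2, 4, 1]
After 14 (swap(5, 3)): [3, 0, 7, 2, 6, 5, 4, 1]

Answer: [3, 0, 7, 2, 6, 5, 4, 1]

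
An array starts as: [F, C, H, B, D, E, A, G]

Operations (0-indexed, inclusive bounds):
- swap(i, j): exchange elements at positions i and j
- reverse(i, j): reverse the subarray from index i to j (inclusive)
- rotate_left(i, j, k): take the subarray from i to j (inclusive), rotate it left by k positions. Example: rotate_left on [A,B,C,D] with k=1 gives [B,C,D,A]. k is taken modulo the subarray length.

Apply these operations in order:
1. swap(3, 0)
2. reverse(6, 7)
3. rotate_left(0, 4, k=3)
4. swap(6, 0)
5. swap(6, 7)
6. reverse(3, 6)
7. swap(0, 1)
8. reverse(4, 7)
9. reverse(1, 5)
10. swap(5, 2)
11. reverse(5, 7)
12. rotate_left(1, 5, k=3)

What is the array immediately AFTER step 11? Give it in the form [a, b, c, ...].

Answer: [D, C, G, A, B, E, H, F]

Derivation:
After 1 (swap(3, 0)): [B, C, H, F, D, E, A, G]
After 2 (reverse(6, 7)): [B, C, H, F, D, E, G, A]
After 3 (rotate_left(0, 4, k=3)): [F, D, B, C, H, E, G, A]
After 4 (swap(6, 0)): [G, D, B, C, H, E, F, A]
After 5 (swap(6, 7)): [G, D, B, C, H, E, A, F]
After 6 (reverse(3, 6)): [G, D, B, A, E, H, C, F]
After 7 (swap(0, 1)): [D, G, B, A, E, H, C, F]
After 8 (reverse(4, 7)): [D, G, B, A, F, C, H, E]
After 9 (reverse(1, 5)): [D, C, F, A, B, G, H, E]
After 10 (swap(5, 2)): [D, C, G, A, B, F, H, E]
After 11 (reverse(5, 7)): [D, C, G, A, B, E, H, F]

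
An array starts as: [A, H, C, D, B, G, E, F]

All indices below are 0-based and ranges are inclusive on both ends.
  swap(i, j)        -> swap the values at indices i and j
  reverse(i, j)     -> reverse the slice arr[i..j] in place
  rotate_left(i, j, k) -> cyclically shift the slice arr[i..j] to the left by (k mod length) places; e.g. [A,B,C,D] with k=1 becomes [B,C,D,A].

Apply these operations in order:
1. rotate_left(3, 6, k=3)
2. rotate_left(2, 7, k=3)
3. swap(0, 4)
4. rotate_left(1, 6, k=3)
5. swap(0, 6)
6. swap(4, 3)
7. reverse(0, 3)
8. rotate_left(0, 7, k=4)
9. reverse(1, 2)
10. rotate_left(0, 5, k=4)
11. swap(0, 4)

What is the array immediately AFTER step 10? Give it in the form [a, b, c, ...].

After 1 (rotate_left(3, 6, k=3)): [A, H, C, E, D, B, G, F]
After 2 (rotate_left(2, 7, k=3)): [A, H, B, G, F, C, E, D]
After 3 (swap(0, 4)): [F, H, B, G, A, C, E, D]
After 4 (rotate_left(1, 6, k=3)): [F, A, C, E, H, B, G, D]
After 5 (swap(0, 6)): [G, A, C, E, H, B, F, D]
After 6 (swap(4, 3)): [G, A, C, H, E, B, F, D]
After 7 (reverse(0, 3)): [H, C, A, G, E, B, F, D]
After 8 (rotate_left(0, 7, k=4)): [E, B, F, D, H, C, A, G]
After 9 (reverse(1, 2)): [E, F, B, D, H, C, A, G]
After 10 (rotate_left(0, 5, k=4)): [H, C, E, F, B, D, A, G]

Answer: [H, C, E, F, B, D, A, G]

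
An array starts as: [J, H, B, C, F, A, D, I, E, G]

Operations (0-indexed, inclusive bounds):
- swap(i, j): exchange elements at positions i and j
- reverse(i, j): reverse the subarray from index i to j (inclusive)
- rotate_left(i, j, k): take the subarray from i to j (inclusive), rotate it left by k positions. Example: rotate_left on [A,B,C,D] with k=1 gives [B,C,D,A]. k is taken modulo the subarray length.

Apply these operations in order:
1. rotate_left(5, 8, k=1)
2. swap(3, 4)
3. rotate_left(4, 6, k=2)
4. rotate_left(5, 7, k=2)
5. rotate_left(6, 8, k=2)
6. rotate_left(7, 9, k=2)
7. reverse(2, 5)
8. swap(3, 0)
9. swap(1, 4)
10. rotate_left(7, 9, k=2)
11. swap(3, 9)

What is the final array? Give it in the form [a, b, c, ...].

After 1 (rotate_left(5, 8, k=1)): [J, H, B, C, F, D, I, E, A, G]
After 2 (swap(3, 4)): [J, H, B, F, C, D, I, E, A, G]
After 3 (rotate_left(4, 6, k=2)): [J, H, B, F, I, C, D, E, A, G]
After 4 (rotate_left(5, 7, k=2)): [J, H, B, F, I, E, C, D, A, G]
After 5 (rotate_left(6, 8, k=2)): [J, H, B, F, I, E, A, C, D, G]
After 6 (rotate_left(7, 9, k=2)): [J, H, B, F, I, E, A, G, C, D]
After 7 (reverse(2, 5)): [J, H, E, I, F, B, A, G, C, D]
After 8 (swap(3, 0)): [I, H, E, J, F, B, A, G, C, D]
After 9 (swap(1, 4)): [I, F, E, J, H, B, A, G, C, D]
After 10 (rotate_left(7, 9, k=2)): [I, F, E, J, H, B, A, D, G, C]
After 11 (swap(3, 9)): [I, F, E, C, H, B, A, D, G, J]

Answer: [I, F, E, C, H, B, A, D, G, J]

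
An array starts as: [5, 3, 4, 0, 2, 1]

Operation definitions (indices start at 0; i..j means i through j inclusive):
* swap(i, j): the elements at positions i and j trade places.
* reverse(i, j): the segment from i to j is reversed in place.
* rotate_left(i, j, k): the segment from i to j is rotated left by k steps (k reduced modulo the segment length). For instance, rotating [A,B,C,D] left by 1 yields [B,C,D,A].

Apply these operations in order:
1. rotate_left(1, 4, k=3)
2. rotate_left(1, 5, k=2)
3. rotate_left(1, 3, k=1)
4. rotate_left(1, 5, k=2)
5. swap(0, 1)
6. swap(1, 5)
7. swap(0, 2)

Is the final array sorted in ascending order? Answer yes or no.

After 1 (rotate_left(1, 4, k=3)): [5, 2, 3, 4, 0, 1]
After 2 (rotate_left(1, 5, k=2)): [5, 4, 0, 1, 2, 3]
After 3 (rotate_left(1, 3, k=1)): [5, 0, 1, 4, 2, 3]
After 4 (rotate_left(1, 5, k=2)): [5, 4, 2, 3, 0, 1]
After 5 (swap(0, 1)): [4, 5, 2, 3, 0, 1]
After 6 (swap(1, 5)): [4, 1, 2, 3, 0, 5]
After 7 (swap(0, 2)): [2, 1, 4, 3, 0, 5]

Answer: no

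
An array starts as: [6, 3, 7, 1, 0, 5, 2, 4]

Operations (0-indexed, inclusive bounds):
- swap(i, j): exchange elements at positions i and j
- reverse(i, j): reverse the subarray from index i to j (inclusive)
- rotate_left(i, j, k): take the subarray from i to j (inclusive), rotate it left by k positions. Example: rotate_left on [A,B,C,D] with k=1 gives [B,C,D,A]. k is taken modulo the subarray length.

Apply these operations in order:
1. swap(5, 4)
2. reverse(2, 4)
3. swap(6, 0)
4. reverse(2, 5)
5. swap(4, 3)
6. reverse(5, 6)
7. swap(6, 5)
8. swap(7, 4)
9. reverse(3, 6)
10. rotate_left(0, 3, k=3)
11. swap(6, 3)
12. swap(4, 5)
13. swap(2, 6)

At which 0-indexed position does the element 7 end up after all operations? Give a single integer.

Answer: 7

Derivation:
After 1 (swap(5, 4)): [6, 3, 7, 1, 5, 0, 2, 4]
After 2 (reverse(2, 4)): [6, 3, 5, 1, 7, 0, 2, 4]
After 3 (swap(6, 0)): [2, 3, 5, 1, 7, 0, 6, 4]
After 4 (reverse(2, 5)): [2, 3, 0, 7, 1, 5, 6, 4]
After 5 (swap(4, 3)): [2, 3, 0, 1, 7, 5, 6, 4]
After 6 (reverse(5, 6)): [2, 3, 0, 1, 7, 6, 5, 4]
After 7 (swap(6, 5)): [2, 3, 0, 1, 7, 5, 6, 4]
After 8 (swap(7, 4)): [2, 3, 0, 1, 4, 5, 6, 7]
After 9 (reverse(3, 6)): [2, 3, 0, 6, 5, 4, 1, 7]
After 10 (rotate_left(0, 3, k=3)): [6, 2, 3, 0, 5, 4, 1, 7]
After 11 (swap(6, 3)): [6, 2, 3, 1, 5, 4, 0, 7]
After 12 (swap(4, 5)): [6, 2, 3, 1, 4, 5, 0, 7]
After 13 (swap(2, 6)): [6, 2, 0, 1, 4, 5, 3, 7]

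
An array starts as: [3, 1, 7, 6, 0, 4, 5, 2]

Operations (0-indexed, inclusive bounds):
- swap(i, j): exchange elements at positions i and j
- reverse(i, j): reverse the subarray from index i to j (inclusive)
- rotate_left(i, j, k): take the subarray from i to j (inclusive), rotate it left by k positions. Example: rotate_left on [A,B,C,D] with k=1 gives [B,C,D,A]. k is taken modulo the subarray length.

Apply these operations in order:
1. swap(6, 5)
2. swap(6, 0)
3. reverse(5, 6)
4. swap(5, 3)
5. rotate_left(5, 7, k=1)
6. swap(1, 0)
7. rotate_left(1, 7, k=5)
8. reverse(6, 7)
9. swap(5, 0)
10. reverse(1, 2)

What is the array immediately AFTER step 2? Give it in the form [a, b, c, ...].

After 1 (swap(6, 5)): [3, 1, 7, 6, 0, 5, 4, 2]
After 2 (swap(6, 0)): [4, 1, 7, 6, 0, 5, 3, 2]

Answer: [4, 1, 7, 6, 0, 5, 3, 2]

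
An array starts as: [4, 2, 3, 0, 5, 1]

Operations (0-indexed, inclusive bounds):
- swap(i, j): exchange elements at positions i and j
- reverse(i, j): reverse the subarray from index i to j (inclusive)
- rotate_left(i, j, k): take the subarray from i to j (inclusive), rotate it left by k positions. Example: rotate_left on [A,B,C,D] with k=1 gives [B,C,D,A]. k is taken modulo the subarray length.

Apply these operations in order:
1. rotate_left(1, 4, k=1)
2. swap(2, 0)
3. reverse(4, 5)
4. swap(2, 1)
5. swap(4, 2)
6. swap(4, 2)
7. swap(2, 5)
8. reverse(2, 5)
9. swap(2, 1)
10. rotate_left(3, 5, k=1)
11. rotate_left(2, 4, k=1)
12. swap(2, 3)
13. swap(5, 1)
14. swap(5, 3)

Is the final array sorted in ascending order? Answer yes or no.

Answer: yes

Derivation:
After 1 (rotate_left(1, 4, k=1)): [4, 3, 0, 5, 2, 1]
After 2 (swap(2, 0)): [0, 3, 4, 5, 2, 1]
After 3 (reverse(4, 5)): [0, 3, 4, 5, 1, 2]
After 4 (swap(2, 1)): [0, 4, 3, 5, 1, 2]
After 5 (swap(4, 2)): [0, 4, 1, 5, 3, 2]
After 6 (swap(4, 2)): [0, 4, 3, 5, 1, 2]
After 7 (swap(2, 5)): [0, 4, 2, 5, 1, 3]
After 8 (reverse(2, 5)): [0, 4, 3, 1, 5, 2]
After 9 (swap(2, 1)): [0, 3, 4, 1, 5, 2]
After 10 (rotate_left(3, 5, k=1)): [0, 3, 4, 5, 2, 1]
After 11 (rotate_left(2, 4, k=1)): [0, 3, 5, 2, 4, 1]
After 12 (swap(2, 3)): [0, 3, 2, 5, 4, 1]
After 13 (swap(5, 1)): [0, 1, 2, 5, 4, 3]
After 14 (swap(5, 3)): [0, 1, 2, 3, 4, 5]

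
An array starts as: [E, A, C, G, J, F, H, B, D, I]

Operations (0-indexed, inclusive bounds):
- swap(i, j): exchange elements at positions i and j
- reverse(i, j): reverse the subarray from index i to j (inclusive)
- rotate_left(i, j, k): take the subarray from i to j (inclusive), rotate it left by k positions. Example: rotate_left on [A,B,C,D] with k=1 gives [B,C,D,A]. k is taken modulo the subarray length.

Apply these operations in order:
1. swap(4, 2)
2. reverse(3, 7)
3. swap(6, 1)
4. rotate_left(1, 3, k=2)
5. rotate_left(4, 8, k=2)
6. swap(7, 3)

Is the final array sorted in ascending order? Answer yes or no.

After 1 (swap(4, 2)): [E, A, J, G, C, F, H, B, D, I]
After 2 (reverse(3, 7)): [E, A, J, B, H, F, C, G, D, I]
After 3 (swap(6, 1)): [E, C, J, B, H, F, A, G, D, I]
After 4 (rotate_left(1, 3, k=2)): [E, B, C, J, H, F, A, G, D, I]
After 5 (rotate_left(4, 8, k=2)): [E, B, C, J, A, G, D, H, F, I]
After 6 (swap(7, 3)): [E, B, C, H, A, G, D, J, F, I]

Answer: no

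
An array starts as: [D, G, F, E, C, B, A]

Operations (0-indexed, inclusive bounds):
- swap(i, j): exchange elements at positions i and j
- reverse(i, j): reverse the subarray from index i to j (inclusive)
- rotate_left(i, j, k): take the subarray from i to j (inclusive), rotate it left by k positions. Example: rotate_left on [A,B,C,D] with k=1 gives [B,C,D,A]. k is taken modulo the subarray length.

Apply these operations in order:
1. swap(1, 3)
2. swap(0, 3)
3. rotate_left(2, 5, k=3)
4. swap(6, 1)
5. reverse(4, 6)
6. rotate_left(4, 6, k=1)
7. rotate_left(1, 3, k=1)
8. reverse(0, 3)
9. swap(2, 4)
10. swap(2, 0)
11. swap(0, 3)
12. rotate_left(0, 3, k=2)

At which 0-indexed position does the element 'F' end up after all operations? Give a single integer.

Answer: 3

Derivation:
After 1 (swap(1, 3)): [D, E, F, G, C, B, A]
After 2 (swap(0, 3)): [G, E, F, D, C, B, A]
After 3 (rotate_left(2, 5, k=3)): [G, E, B, F, D, C, A]
After 4 (swap(6, 1)): [G, A, B, F, D, C, E]
After 5 (reverse(4, 6)): [G, A, B, F, E, C, D]
After 6 (rotate_left(4, 6, k=1)): [G, A, B, F, C, D, E]
After 7 (rotate_left(1, 3, k=1)): [G, B, F, A, C, D, E]
After 8 (reverse(0, 3)): [A, F, B, G, C, D, E]
After 9 (swap(2, 4)): [A, F, C, G, B, D, E]
After 10 (swap(2, 0)): [C, F, A, G, B, D, E]
After 11 (swap(0, 3)): [G, F, A, C, B, D, E]
After 12 (rotate_left(0, 3, k=2)): [A, C, G, F, B, D, E]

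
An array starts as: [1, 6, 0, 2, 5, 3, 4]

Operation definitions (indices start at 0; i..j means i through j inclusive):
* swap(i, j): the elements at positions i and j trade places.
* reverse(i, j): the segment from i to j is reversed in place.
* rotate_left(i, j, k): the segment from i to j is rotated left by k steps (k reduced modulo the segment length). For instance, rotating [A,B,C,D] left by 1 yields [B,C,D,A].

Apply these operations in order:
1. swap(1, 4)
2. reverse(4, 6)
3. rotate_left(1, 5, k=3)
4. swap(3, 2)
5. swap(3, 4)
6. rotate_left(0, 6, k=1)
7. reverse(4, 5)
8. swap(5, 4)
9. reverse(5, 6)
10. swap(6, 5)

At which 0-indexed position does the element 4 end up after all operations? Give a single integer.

Answer: 0

Derivation:
After 1 (swap(1, 4)): [1, 5, 0, 2, 6, 3, 4]
After 2 (reverse(4, 6)): [1, 5, 0, 2, 4, 3, 6]
After 3 (rotate_left(1, 5, k=3)): [1, 4, 3, 5, 0, 2, 6]
After 4 (swap(3, 2)): [1, 4, 5, 3, 0, 2, 6]
After 5 (swap(3, 4)): [1, 4, 5, 0, 3, 2, 6]
After 6 (rotate_left(0, 6, k=1)): [4, 5, 0, 3, 2, 6, 1]
After 7 (reverse(4, 5)): [4, 5, 0, 3, 6, 2, 1]
After 8 (swap(5, 4)): [4, 5, 0, 3, 2, 6, 1]
After 9 (reverse(5, 6)): [4, 5, 0, 3, 2, 1, 6]
After 10 (swap(6, 5)): [4, 5, 0, 3, 2, 6, 1]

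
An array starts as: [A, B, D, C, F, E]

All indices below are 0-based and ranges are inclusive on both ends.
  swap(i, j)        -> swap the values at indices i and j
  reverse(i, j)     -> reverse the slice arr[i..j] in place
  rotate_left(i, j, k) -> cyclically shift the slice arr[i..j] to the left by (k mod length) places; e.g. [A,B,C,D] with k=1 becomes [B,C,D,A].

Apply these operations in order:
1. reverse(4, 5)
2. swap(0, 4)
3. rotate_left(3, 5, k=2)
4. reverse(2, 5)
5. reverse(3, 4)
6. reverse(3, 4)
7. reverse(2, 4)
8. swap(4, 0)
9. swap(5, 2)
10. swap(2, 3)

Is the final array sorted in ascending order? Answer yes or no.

Answer: yes

Derivation:
After 1 (reverse(4, 5)): [A, B, D, C, E, F]
After 2 (swap(0, 4)): [E, B, D, C, A, F]
After 3 (rotate_left(3, 5, k=2)): [E, B, D, F, C, A]
After 4 (reverse(2, 5)): [E, B, A, C, F, D]
After 5 (reverse(3, 4)): [E, B, A, F, C, D]
After 6 (reverse(3, 4)): [E, B, A, C, F, D]
After 7 (reverse(2, 4)): [E, B, F, C, A, D]
After 8 (swap(4, 0)): [A, B, F, C, E, D]
After 9 (swap(5, 2)): [A, B, D, C, E, F]
After 10 (swap(2, 3)): [A, B, C, D, E, F]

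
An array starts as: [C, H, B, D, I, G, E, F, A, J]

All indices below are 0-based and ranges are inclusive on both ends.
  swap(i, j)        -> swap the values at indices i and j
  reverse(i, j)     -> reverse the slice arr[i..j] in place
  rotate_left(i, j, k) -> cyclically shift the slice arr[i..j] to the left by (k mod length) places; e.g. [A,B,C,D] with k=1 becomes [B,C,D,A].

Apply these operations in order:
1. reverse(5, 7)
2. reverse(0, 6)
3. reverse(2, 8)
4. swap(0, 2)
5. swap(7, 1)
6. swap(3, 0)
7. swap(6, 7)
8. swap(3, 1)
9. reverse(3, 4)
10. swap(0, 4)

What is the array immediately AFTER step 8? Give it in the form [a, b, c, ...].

Answer: [G, A, E, D, C, H, F, B, I, J]

Derivation:
After 1 (reverse(5, 7)): [C, H, B, D, I, F, E, G, A, J]
After 2 (reverse(0, 6)): [E, F, I, D, B, H, C, G, A, J]
After 3 (reverse(2, 8)): [E, F, A, G, C, H, B, D, I, J]
After 4 (swap(0, 2)): [A, F, E, G, C, H, B, D, I, J]
After 5 (swap(7, 1)): [A, D, E, G, C, H, B, F, I, J]
After 6 (swap(3, 0)): [G, D, E, A, C, H, B, F, I, J]
After 7 (swap(6, 7)): [G, D, E, A, C, H, F, B, I, J]
After 8 (swap(3, 1)): [G, A, E, D, C, H, F, B, I, J]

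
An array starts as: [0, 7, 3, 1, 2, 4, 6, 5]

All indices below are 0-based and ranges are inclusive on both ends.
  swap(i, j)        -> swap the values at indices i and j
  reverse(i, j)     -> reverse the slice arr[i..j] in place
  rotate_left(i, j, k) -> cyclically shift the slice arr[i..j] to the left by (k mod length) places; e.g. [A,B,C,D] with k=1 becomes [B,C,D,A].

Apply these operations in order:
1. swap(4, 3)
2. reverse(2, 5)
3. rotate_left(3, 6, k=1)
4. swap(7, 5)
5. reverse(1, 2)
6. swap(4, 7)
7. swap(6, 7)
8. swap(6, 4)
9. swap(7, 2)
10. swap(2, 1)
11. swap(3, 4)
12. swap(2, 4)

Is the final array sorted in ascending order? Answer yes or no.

After 1 (swap(4, 3)): [0, 7, 3, 2, 1, 4, 6, 5]
After 2 (reverse(2, 5)): [0, 7, 4, 1, 2, 3, 6, 5]
After 3 (rotate_left(3, 6, k=1)): [0, 7, 4, 2, 3, 6, 1, 5]
After 4 (swap(7, 5)): [0, 7, 4, 2, 3, 5, 1, 6]
After 5 (reverse(1, 2)): [0, 4, 7, 2, 3, 5, 1, 6]
After 6 (swap(4, 7)): [0, 4, 7, 2, 6, 5, 1, 3]
After 7 (swap(6, 7)): [0, 4, 7, 2, 6, 5, 3, 1]
After 8 (swap(6, 4)): [0, 4, 7, 2, 3, 5, 6, 1]
After 9 (swap(7, 2)): [0, 4, 1, 2, 3, 5, 6, 7]
After 10 (swap(2, 1)): [0, 1, 4, 2, 3, 5, 6, 7]
After 11 (swap(3, 4)): [0, 1, 4, 3, 2, 5, 6, 7]
After 12 (swap(2, 4)): [0, 1, 2, 3, 4, 5, 6, 7]

Answer: yes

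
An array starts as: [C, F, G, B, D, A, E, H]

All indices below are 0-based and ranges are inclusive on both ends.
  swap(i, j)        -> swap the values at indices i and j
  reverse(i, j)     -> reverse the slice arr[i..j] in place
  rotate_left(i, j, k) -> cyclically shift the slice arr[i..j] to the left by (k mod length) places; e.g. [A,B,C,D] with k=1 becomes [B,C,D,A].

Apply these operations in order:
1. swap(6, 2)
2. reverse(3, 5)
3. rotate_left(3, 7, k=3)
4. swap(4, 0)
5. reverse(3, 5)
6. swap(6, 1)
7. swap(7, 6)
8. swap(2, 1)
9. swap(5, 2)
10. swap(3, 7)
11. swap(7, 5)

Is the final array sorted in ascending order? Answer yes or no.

After 1 (swap(6, 2)): [C, F, E, B, D, A, G, H]
After 2 (reverse(3, 5)): [C, F, E, A, D, B, G, H]
After 3 (rotate_left(3, 7, k=3)): [C, F, E, G, H, A, D, B]
After 4 (swap(4, 0)): [H, F, E, G, C, A, D, B]
After 5 (reverse(3, 5)): [H, F, E, A, C, G, D, B]
After 6 (swap(6, 1)): [H, D, E, A, C, G, F, B]
After 7 (swap(7, 6)): [H, D, E, A, C, G, B, F]
After 8 (swap(2, 1)): [H, E, D, A, C, G, B, F]
After 9 (swap(5, 2)): [H, E, G, A, C, D, B, F]
After 10 (swap(3, 7)): [H, E, G, F, C, D, B, A]
After 11 (swap(7, 5)): [H, E, G, F, C, A, B, D]

Answer: no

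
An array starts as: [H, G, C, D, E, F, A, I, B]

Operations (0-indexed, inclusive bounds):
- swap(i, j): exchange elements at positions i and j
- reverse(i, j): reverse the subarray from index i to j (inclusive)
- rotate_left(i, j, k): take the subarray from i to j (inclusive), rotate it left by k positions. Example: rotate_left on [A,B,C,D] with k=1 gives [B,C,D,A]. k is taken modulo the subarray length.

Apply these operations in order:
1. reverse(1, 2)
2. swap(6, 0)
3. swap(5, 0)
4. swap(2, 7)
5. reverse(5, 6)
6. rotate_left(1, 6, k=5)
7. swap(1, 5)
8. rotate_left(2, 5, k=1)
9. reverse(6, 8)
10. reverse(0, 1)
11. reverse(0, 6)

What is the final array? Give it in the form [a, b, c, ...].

After 1 (reverse(1, 2)): [H, C, G, D, E, F, A, I, B]
After 2 (swap(6, 0)): [A, C, G, D, E, F, H, I, B]
After 3 (swap(5, 0)): [F, C, G, D, E, A, H, I, B]
After 4 (swap(2, 7)): [F, C, I, D, E, A, H, G, B]
After 5 (reverse(5, 6)): [F, C, I, D, E, H, A, G, B]
After 6 (rotate_left(1, 6, k=5)): [F, A, C, I, D, E, H, G, B]
After 7 (swap(1, 5)): [F, E, C, I, D, A, H, G, B]
After 8 (rotate_left(2, 5, k=1)): [F, E, I, D, A, C, H, G, B]
After 9 (reverse(6, 8)): [F, E, I, D, A, C, B, G, H]
After 10 (reverse(0, 1)): [E, F, I, D, A, C, B, G, H]
After 11 (reverse(0, 6)): [B, C, A, D, I, F, E, G, H]

Answer: [B, C, A, D, I, F, E, G, H]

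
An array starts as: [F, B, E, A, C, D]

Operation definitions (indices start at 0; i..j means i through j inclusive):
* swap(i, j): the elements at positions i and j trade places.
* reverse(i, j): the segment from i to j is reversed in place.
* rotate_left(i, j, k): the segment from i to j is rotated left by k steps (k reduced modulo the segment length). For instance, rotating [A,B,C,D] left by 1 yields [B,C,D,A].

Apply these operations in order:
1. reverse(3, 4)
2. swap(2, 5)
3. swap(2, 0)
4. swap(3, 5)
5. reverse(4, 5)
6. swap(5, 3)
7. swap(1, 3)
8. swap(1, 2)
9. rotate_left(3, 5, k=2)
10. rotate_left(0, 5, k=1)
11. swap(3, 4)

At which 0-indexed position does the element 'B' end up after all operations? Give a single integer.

Answer: 4

Derivation:
After 1 (reverse(3, 4)): [F, B, E, C, A, D]
After 2 (swap(2, 5)): [F, B, D, C, A, E]
After 3 (swap(2, 0)): [D, B, F, C, A, E]
After 4 (swap(3, 5)): [D, B, F, E, A, C]
After 5 (reverse(4, 5)): [D, B, F, E, C, A]
After 6 (swap(5, 3)): [D, B, F, A, C, E]
After 7 (swap(1, 3)): [D, A, F, B, C, E]
After 8 (swap(1, 2)): [D, F, A, B, C, E]
After 9 (rotate_left(3, 5, k=2)): [D, F, A, E, B, C]
After 10 (rotate_left(0, 5, k=1)): [F, A, E, B, C, D]
After 11 (swap(3, 4)): [F, A, E, C, B, D]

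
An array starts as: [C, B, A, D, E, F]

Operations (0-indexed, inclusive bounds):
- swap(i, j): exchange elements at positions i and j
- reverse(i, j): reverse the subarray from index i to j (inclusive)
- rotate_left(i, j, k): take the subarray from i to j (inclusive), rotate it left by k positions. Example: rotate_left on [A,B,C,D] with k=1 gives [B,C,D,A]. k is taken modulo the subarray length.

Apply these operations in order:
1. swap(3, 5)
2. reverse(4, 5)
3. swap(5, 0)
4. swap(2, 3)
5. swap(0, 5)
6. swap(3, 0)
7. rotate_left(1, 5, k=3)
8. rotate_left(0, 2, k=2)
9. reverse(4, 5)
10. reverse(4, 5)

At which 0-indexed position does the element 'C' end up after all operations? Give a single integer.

After 1 (swap(3, 5)): [C, B, A, F, E, D]
After 2 (reverse(4, 5)): [C, B, A, F, D, E]
After 3 (swap(5, 0)): [E, B, A, F, D, C]
After 4 (swap(2, 3)): [E, B, F, A, D, C]
After 5 (swap(0, 5)): [C, B, F, A, D, E]
After 6 (swap(3, 0)): [A, B, F, C, D, E]
After 7 (rotate_left(1, 5, k=3)): [A, D, E, B, F, C]
After 8 (rotate_left(0, 2, k=2)): [E, A, D, B, F, C]
After 9 (reverse(4, 5)): [E, A, D, B, C, F]
After 10 (reverse(4, 5)): [E, A, D, B, F, C]

Answer: 5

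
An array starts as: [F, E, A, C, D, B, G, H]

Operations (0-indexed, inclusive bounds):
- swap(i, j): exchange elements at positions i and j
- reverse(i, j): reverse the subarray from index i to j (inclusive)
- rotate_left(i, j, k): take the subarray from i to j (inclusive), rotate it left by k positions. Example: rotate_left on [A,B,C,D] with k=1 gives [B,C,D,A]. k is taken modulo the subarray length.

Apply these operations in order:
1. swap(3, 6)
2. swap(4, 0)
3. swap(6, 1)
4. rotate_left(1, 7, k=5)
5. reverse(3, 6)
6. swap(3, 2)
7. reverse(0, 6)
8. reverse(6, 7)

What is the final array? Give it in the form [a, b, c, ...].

Answer: [C, A, G, H, F, E, B, D]

Derivation:
After 1 (swap(3, 6)): [F, E, A, G, D, B, C, H]
After 2 (swap(4, 0)): [D, E, A, G, F, B, C, H]
After 3 (swap(6, 1)): [D, C, A, G, F, B, E, H]
After 4 (rotate_left(1, 7, k=5)): [D, E, H, C, A, G, F, B]
After 5 (reverse(3, 6)): [D, E, H, F, G, A, C, B]
After 6 (swap(3, 2)): [D, E, F, H, G, A, C, B]
After 7 (reverse(0, 6)): [C, A, G, H, F, E, D, B]
After 8 (reverse(6, 7)): [C, A, G, H, F, E, B, D]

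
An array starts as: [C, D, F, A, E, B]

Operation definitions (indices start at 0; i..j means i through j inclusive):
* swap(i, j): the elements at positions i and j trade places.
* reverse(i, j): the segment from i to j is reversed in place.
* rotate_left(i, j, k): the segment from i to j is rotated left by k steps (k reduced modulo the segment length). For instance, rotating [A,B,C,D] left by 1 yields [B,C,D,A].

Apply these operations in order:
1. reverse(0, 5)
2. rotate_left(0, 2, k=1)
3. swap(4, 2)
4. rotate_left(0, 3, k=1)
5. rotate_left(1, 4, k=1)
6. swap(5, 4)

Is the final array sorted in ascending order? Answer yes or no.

Answer: no

Derivation:
After 1 (reverse(0, 5)): [B, E, A, F, D, C]
After 2 (rotate_left(0, 2, k=1)): [E, A, B, F, D, C]
After 3 (swap(4, 2)): [E, A, D, F, B, C]
After 4 (rotate_left(0, 3, k=1)): [A, D, F, E, B, C]
After 5 (rotate_left(1, 4, k=1)): [A, F, E, B, D, C]
After 6 (swap(5, 4)): [A, F, E, B, C, D]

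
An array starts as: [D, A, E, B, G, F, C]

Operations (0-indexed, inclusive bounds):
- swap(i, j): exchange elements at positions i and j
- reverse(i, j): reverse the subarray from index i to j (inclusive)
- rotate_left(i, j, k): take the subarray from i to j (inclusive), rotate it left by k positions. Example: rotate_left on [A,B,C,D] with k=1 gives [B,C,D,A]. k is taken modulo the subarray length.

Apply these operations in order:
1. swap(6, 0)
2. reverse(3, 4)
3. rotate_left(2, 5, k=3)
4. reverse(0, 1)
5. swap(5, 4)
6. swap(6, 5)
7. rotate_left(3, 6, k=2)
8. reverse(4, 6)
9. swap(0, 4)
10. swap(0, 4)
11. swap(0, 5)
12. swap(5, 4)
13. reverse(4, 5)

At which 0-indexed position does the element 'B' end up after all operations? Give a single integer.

After 1 (swap(6, 0)): [C, A, E, B, G, F, D]
After 2 (reverse(3, 4)): [C, A, E, G, B, F, D]
After 3 (rotate_left(2, 5, k=3)): [C, A, F, E, G, B, D]
After 4 (reverse(0, 1)): [A, C, F, E, G, B, D]
After 5 (swap(5, 4)): [A, C, F, E, B, G, D]
After 6 (swap(6, 5)): [A, C, F, E, B, D, G]
After 7 (rotate_left(3, 6, k=2)): [A, C, F, D, G, E, B]
After 8 (reverse(4, 6)): [A, C, F, D, B, E, G]
After 9 (swap(0, 4)): [B, C, F, D, A, E, G]
After 10 (swap(0, 4)): [A, C, F, D, B, E, G]
After 11 (swap(0, 5)): [E, C, F, D, B, A, G]
After 12 (swap(5, 4)): [E, C, F, D, A, B, G]
After 13 (reverse(4, 5)): [E, C, F, D, B, A, G]

Answer: 4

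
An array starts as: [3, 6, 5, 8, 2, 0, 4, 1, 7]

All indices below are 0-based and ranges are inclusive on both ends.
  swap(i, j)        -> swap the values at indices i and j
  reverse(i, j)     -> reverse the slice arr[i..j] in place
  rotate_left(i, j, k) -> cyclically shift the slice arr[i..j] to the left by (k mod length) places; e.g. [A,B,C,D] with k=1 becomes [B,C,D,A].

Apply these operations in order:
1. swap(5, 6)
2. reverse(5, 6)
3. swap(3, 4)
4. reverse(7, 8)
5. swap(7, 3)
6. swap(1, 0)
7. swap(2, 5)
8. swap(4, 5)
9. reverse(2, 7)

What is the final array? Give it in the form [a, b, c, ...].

After 1 (swap(5, 6)): [3, 6, 5, 8, 2, 4, 0, 1, 7]
After 2 (reverse(5, 6)): [3, 6, 5, 8, 2, 0, 4, 1, 7]
After 3 (swap(3, 4)): [3, 6, 5, 2, 8, 0, 4, 1, 7]
After 4 (reverse(7, 8)): [3, 6, 5, 2, 8, 0, 4, 7, 1]
After 5 (swap(7, 3)): [3, 6, 5, 7, 8, 0, 4, 2, 1]
After 6 (swap(1, 0)): [6, 3, 5, 7, 8, 0, 4, 2, 1]
After 7 (swap(2, 5)): [6, 3, 0, 7, 8, 5, 4, 2, 1]
After 8 (swap(4, 5)): [6, 3, 0, 7, 5, 8, 4, 2, 1]
After 9 (reverse(2, 7)): [6, 3, 2, 4, 8, 5, 7, 0, 1]

Answer: [6, 3, 2, 4, 8, 5, 7, 0, 1]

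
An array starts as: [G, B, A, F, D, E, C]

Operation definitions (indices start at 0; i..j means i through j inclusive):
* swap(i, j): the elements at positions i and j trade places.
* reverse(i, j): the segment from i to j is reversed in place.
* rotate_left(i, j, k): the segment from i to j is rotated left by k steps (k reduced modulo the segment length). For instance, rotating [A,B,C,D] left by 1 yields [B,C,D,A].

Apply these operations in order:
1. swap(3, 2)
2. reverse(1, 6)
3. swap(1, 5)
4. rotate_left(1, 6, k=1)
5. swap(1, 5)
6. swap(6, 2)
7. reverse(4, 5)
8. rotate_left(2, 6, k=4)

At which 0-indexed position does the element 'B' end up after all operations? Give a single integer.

Answer: 1

Derivation:
After 1 (swap(3, 2)): [G, B, F, A, D, E, C]
After 2 (reverse(1, 6)): [G, C, E, D, A, F, B]
After 3 (swap(1, 5)): [G, F, E, D, A, C, B]
After 4 (rotate_left(1, 6, k=1)): [G, E, D, A, C, B, F]
After 5 (swap(1, 5)): [G, B, D, A, C, E, F]
After 6 (swap(6, 2)): [G, B, F, A, C, E, D]
After 7 (reverse(4, 5)): [G, B, F, A, E, C, D]
After 8 (rotate_left(2, 6, k=4)): [G, B, D, F, A, E, C]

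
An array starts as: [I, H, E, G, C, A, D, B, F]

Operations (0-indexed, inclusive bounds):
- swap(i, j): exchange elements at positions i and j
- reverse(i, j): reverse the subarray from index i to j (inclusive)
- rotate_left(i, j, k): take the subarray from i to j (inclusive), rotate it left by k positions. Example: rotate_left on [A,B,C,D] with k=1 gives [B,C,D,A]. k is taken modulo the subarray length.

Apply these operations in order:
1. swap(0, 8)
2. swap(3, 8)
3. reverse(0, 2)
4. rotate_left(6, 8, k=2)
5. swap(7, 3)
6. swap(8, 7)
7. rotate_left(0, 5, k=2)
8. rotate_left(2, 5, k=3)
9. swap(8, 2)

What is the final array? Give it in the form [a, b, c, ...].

Answer: [F, D, I, C, A, E, G, B, H]

Derivation:
After 1 (swap(0, 8)): [F, H, E, G, C, A, D, B, I]
After 2 (swap(3, 8)): [F, H, E, I, C, A, D, B, G]
After 3 (reverse(0, 2)): [E, H, F, I, C, A, D, B, G]
After 4 (rotate_left(6, 8, k=2)): [E, H, F, I, C, A, G, D, B]
After 5 (swap(7, 3)): [E, H, F, D, C, A, G, I, B]
After 6 (swap(8, 7)): [E, H, F, D, C, A, G, B, I]
After 7 (rotate_left(0, 5, k=2)): [F, D, C, A, E, H, G, B, I]
After 8 (rotate_left(2, 5, k=3)): [F, D, H, C, A, E, G, B, I]
After 9 (swap(8, 2)): [F, D, I, C, A, E, G, B, H]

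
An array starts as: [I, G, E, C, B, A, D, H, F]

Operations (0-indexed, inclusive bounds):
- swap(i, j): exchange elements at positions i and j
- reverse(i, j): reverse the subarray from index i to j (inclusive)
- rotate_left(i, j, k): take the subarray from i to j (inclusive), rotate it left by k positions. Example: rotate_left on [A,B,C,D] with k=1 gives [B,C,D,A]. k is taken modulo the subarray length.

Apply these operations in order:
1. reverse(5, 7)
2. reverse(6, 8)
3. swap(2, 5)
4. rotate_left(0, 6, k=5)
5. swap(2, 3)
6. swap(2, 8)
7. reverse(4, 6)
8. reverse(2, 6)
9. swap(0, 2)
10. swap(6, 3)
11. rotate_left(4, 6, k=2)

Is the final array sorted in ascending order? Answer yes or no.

After 1 (reverse(5, 7)): [I, G, E, C, B, H, D, A, F]
After 2 (reverse(6, 8)): [I, G, E, C, B, H, F, A, D]
After 3 (swap(2, 5)): [I, G, H, C, B, E, F, A, D]
After 4 (rotate_left(0, 6, k=5)): [E, F, I, G, H, C, B, A, D]
After 5 (swap(2, 3)): [E, F, G, I, H, C, B, A, D]
After 6 (swap(2, 8)): [E, F, D, I, H, C, B, A, G]
After 7 (reverse(4, 6)): [E, F, D, I, B, C, H, A, G]
After 8 (reverse(2, 6)): [E, F, H, C, B, I, D, A, G]
After 9 (swap(0, 2)): [H, F, E, C, B, I, D, A, G]
After 10 (swap(6, 3)): [H, F, E, D, B, I, C, A, G]
After 11 (rotate_left(4, 6, k=2)): [H, F, E, D, C, B, I, A, G]

Answer: no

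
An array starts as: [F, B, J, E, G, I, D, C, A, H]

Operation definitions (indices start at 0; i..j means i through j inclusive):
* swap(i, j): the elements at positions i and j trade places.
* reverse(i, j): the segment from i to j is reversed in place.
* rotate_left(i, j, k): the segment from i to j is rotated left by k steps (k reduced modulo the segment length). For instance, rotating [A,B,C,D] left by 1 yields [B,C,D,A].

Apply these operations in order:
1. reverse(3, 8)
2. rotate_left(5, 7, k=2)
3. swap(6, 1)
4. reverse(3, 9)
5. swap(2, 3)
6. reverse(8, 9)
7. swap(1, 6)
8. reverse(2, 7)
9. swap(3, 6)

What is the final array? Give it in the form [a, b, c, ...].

After 1 (reverse(3, 8)): [F, B, J, A, C, D, I, G, E, H]
After 2 (rotate_left(5, 7, k=2)): [F, B, J, A, C, G, D, I, E, H]
After 3 (swap(6, 1)): [F, D, J, A, C, G, B, I, E, H]
After 4 (reverse(3, 9)): [F, D, J, H, E, I, B, G, C, A]
After 5 (swap(2, 3)): [F, D, H, J, E, I, B, G, C, A]
After 6 (reverse(8, 9)): [F, D, H, J, E, I, B, G, A, C]
After 7 (swap(1, 6)): [F, B, H, J, E, I, D, G, A, C]
After 8 (reverse(2, 7)): [F, B, G, D, I, E, J, H, A, C]
After 9 (swap(3, 6)): [F, B, G, J, I, E, D, H, A, C]

Answer: [F, B, G, J, I, E, D, H, A, C]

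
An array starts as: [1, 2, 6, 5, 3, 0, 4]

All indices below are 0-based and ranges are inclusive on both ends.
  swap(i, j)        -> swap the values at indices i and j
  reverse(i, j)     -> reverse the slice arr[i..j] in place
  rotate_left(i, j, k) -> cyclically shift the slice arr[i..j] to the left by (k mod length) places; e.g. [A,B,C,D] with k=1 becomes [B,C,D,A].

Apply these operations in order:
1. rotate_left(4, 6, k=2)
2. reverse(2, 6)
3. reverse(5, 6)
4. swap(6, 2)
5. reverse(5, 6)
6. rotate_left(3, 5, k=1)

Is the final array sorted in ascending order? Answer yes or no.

Answer: no

Derivation:
After 1 (rotate_left(4, 6, k=2)): [1, 2, 6, 5, 4, 3, 0]
After 2 (reverse(2, 6)): [1, 2, 0, 3, 4, 5, 6]
After 3 (reverse(5, 6)): [1, 2, 0, 3, 4, 6, 5]
After 4 (swap(6, 2)): [1, 2, 5, 3, 4, 6, 0]
After 5 (reverse(5, 6)): [1, 2, 5, 3, 4, 0, 6]
After 6 (rotate_left(3, 5, k=1)): [1, 2, 5, 4, 0, 3, 6]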